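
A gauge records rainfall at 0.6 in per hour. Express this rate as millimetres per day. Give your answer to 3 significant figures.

366 mm/day

0.6 in/hour × 25.4 mm/in × 24 hour/day = 366 mm/day.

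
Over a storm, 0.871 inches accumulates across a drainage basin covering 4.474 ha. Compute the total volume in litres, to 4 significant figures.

989800 litres

Depth: 0.871 in × 25.4 = 22.1234 mm.
Area: 4.474 ha = 44740 m².
1 mm over 1 m² is 1 L, so volume = 22.1234 × 44740 = 989800.92 L ≈ 989800 L.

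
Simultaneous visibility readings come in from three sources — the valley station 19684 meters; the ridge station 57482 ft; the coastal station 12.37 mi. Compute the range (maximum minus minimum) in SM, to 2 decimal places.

the valley station: 19684 m = 12.2311 SM.
the ridge station: 57482 ft = 10.8867 SM.
Spread: 12.3700 − 10.8867 = 1.48 SM.

1.48 SM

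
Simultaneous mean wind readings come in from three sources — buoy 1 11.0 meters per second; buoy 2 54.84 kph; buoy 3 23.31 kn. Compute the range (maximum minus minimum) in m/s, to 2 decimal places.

4.23 m/s

buoy 2: 54.84 km/h = 15.2333 m/s.
buoy 3: 23.31 kt = 11.9917 m/s.
Spread: 15.2333 − 11.0000 = 4.23 m/s.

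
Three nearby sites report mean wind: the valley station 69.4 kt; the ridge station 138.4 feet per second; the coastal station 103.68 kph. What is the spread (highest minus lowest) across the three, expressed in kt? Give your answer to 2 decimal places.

26.02 kt

the ridge station: 138.4 ft/s = 81.9998 kt.
the coastal station: 103.68 km/h = 55.9827 kt.
Spread: 81.9998 − 55.9827 = 26.02 kt.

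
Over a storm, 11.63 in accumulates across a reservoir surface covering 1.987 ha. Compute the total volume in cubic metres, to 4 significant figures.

5870 cubic metres

Depth: 11.63 in × 25.4 = 295.402 mm.
Area: 1.987 ha = 19870 m².
1 mm over 1 m² is 1 L, so volume = 295.402 × 19870 = 5869637.7 L = 5870 m³.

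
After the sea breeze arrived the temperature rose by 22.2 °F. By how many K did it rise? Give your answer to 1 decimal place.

For a temperature change the 32° offset cancels: ΔK = 22.2 × 0.5556 = 12.3 K.

12.3 K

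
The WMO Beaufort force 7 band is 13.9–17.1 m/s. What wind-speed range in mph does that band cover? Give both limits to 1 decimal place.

31.1 to 38.3 mph

13.9–17.1 m/s × 2.237 = 31.1–38.3 mph.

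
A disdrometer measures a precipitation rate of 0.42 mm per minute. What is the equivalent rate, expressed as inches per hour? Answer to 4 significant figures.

0.9921 in/hour

0.42 mm/minute × 0.0393701 in/mm × 60 minute/hour = 0.9921 in/hour.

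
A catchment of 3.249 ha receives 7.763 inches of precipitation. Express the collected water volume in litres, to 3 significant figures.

Depth: 7.763 in × 25.4 = 197.1802 mm.
Area: 3.249 ha = 32490 m².
1 mm over 1 m² is 1 L, so volume = 197.1802 × 32490 = 6406384.7 L ≈ 6410000 L.

6410000 litres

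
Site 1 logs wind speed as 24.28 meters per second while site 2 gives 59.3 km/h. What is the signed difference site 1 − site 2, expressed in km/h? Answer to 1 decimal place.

28.1 km/h

site 1: 24.28 m/s = 87.408 km/h.
Difference: 87.408 − 59.300 = 28.1 km/h.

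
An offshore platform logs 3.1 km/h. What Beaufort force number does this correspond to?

3.1 km/h = 0.9 m/s, which is Beaufort 1 (light air, 0.3–1.5 m/s).

Beaufort force 1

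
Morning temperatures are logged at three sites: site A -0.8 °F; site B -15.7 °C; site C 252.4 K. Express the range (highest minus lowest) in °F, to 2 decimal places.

9.09 °F

site A: -0.8 °F = -18.222 °C.
site C: 252.4 K = -20.750 °C.
Spread: (-15.700) − (-20.750) = 5.050 °C = 9.09 °F.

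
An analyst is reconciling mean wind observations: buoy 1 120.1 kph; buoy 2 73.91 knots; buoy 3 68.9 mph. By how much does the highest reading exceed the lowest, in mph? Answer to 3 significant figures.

buoy 1: 120.1 km/h = 74.627 mph.
buoy 2: 73.91 kt = 85.054 mph.
Spread: 85.054 − 68.900 = 16.2 mph.

16.2 mph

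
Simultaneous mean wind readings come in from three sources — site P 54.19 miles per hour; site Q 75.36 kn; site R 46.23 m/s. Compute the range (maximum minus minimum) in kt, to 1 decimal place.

42.8 kt

site P: 54.19 mph = 47.090 kt.
site R: 46.23 m/s = 89.864 kt.
Spread: 89.864 − 47.090 = 42.8 kt.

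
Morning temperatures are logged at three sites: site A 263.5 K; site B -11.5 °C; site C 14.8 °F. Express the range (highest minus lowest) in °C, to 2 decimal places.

site A: 263.5 K = -9.650 °C.
site C: 14.8 °F = -9.556 °C.
Spread: (-9.556) − (-11.500) = 1.944 °C.

1.94 °C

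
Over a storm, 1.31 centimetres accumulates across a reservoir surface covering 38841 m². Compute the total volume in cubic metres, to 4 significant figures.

Depth: 1.31 cm × 10 = 13.1 mm.
1 mm over 1 m² is 1 L, so volume = 13.1 × 38841 = 508817.1 L = 508.8 m³.

508.8 cubic metres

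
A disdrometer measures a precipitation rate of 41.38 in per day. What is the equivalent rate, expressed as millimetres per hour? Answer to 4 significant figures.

41.38 in/day × 25.4 mm/in × 0.0416667 day/hour = 43.79 mm/hour.

43.79 mm/hour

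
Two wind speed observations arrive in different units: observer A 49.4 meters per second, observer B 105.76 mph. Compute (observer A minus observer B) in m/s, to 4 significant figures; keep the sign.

observer B: 105.76 mph = 47.27895 m/s.
Difference: 49.40000 − 47.27895 = 2.121 m/s.

2.121 m/s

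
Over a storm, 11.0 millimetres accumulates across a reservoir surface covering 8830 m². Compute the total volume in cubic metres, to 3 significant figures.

97.1 cubic metres

1 mm over 1 m² is 1 L, so volume = 11 × 8830 = 97130 L = 97.1 m³.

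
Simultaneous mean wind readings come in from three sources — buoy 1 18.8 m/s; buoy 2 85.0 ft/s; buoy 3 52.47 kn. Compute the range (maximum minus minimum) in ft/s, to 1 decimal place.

26.9 ft/s

buoy 1: 18.8 m/s = 61.680 ft/s.
buoy 3: 52.47 kt = 88.559 ft/s.
Spread: 88.559 − 61.680 = 26.9 ft/s.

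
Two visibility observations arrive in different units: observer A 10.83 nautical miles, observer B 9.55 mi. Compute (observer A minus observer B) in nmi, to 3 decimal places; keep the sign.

observer B: 9.55 SM = 8.29872 nmi.
Difference: 10.83000 − 8.29872 = 2.531 nmi.

2.531 nmi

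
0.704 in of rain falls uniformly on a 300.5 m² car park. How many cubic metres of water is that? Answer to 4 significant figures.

5.373 cubic metres

Depth: 0.704 in × 25.4 = 17.8816 mm.
1 mm over 1 m² is 1 L, so volume = 17.8816 × 300.5 = 5373.4208 L = 5.373 m³.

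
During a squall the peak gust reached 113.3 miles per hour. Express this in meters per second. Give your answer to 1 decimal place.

1 mph = 0.44704 m/s, so 113.3 × 0.44704 = 50.6 m/s.

50.6 m/s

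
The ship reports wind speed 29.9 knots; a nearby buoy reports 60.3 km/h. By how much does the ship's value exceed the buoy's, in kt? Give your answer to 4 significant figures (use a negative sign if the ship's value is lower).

the buoy: 60.3 km/h = 32.55940 kt.
Difference: 29.90000 − 32.55940 = -2.659 kt.

-2.659 kt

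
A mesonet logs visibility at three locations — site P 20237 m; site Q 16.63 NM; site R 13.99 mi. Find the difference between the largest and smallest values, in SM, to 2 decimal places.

6.56 SM

site P: 20237 m = 12.5747 SM.
site Q: 16.63 nmi = 19.1375 SM.
Spread: 19.1375 − 12.5747 = 6.56 SM.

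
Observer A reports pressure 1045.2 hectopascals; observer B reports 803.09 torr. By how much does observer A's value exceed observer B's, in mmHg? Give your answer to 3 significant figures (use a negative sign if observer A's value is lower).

-19.1 mmHg

observer A: 1045.2 hPa = 783.964 mmHg.
Difference: 783.964 − 803.090 = -19.1 mmHg.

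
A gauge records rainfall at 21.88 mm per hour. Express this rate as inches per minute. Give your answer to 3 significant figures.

0.0144 in/minute

21.88 mm/hour × 0.0393701 in/mm × 0.0166667 hour/minute = 0.0144 in/minute.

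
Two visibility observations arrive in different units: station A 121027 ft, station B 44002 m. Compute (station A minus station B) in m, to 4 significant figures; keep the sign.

station A: 121027 ft = 36889.03 m.
Difference: 36889.03 − 44002.00 = -7113 m.

-7113 m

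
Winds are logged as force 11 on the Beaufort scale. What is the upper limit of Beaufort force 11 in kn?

63 kt

Beaufort 11 (violent storm) spans 56–63 knots.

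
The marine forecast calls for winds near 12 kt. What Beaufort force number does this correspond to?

Beaufort force 4

12 kt lies in the Beaufort 4 band (moderate breeze, 11–16 kt).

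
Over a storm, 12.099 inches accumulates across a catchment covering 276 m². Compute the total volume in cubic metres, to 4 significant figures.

Depth: 12.099 in × 25.4 = 307.3146 mm.
1 mm over 1 m² is 1 L, so volume = 307.3146 × 276 = 84818.83 L = 84.82 m³.

84.82 cubic metres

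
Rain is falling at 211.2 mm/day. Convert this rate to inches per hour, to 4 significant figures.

211.2 mm/day × 0.0393701 in/mm × 0.0416667 day/hour = 0.3465 in/hour.

0.3465 in/hour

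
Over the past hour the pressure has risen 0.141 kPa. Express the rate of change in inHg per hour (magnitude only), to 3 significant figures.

0.0416 inHg per hour

0.141 kPa / 1 h × 0.2953 inHg/kPa = 0.0416 inHg/h.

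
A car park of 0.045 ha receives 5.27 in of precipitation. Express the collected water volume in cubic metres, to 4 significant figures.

60.24 cubic metres

Depth: 5.27 in × 25.4 = 133.858 mm.
Area: 0.045 ha = 450 m².
1 mm over 1 m² is 1 L, so volume = 133.858 × 450 = 60236.1 L = 60.24 m³.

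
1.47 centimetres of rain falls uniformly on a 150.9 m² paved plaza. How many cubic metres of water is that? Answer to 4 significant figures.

Depth: 1.47 cm × 10 = 14.7 mm.
1 mm over 1 m² is 1 L, so volume = 14.7 × 150.9 = 2218.23 L = 2.218 m³.

2.218 cubic metres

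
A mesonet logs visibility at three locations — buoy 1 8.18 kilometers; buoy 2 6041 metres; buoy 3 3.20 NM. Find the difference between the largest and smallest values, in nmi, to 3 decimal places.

1.217 nmi

buoy 1: 8.18 km = 4.41685 nmi.
buoy 2: 6041 m = 3.26188 nmi.
Spread: 4.41685 − 3.20000 = 1.217 nmi.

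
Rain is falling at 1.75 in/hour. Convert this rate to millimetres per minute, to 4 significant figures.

0.7408 mm/minute

1.75 in/hour × 25.4 mm/in × 0.0166667 hour/minute = 0.7408 mm/minute.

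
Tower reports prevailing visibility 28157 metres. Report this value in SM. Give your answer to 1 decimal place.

17.5 SM

1 m = 0.000621371 SM, so 28157 × 0.000621371 = 17.5 SM.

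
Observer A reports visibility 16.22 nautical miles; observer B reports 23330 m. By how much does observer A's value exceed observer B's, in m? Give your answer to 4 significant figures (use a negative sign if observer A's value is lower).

6709 m

observer A: 16.22 nmi = 30039.44 m.
Difference: 30039.44 − 23330.00 = 6709 m.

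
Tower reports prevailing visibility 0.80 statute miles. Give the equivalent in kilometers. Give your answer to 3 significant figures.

1.29 km

1 SM = 1.60934 km, so 0.80 × 1.60934 = 1.29 km.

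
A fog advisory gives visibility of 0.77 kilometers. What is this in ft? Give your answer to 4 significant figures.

2526 ft

1 km = 3280.84 ft, so 0.77 × 3280.84 = 2526 ft.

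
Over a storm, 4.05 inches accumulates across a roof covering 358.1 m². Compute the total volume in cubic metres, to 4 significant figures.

Depth: 4.05 in × 25.4 = 102.87 mm.
1 mm over 1 m² is 1 L, so volume = 102.87 × 358.1 = 36837.747 L = 36.84 m³.

36.84 cubic metres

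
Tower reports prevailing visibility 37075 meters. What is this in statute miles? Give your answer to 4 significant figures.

1 m = 0.000621371 SM, so 37075 × 0.000621371 = 23.04 SM.

23.04 SM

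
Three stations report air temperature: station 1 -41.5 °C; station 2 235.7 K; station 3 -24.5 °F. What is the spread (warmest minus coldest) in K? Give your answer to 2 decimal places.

10.11 K

station 2: 235.7 K = -37.450 °C.
station 3: -24.5 °F = -31.389 °C.
Spread: (-31.389) − (-41.500) = 10.111 °C.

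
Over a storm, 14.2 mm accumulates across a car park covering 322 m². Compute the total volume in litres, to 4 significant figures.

4572 litres

1 mm over 1 m² is 1 L, so volume = 14.2 × 322 = 4572.4 L ≈ 4572 L.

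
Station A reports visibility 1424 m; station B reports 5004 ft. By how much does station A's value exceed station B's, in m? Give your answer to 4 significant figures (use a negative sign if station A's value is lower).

-101.2 m

station B: 5004 ft = 1525.219 m.
Difference: 1424.000 − 1525.219 = -101.2 m.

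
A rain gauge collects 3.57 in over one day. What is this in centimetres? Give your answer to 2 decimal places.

9.07 cm

1 in = 2.54 cm, so 3.57 × 2.54 = 9.07 cm.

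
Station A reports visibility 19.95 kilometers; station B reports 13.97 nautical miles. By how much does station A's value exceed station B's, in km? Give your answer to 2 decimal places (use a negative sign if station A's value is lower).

-5.92 km

station B: 13.97 nmi = 25.8724 km.
Difference: 19.9500 − 25.8724 = -5.92 km.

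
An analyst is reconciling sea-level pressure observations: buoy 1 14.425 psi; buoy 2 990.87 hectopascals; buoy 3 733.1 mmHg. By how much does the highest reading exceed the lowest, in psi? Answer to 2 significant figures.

buoy 2: 990.87 hPa = 14.3714 psi.
buoy 3: 733.1 mmHg = 14.1758 psi.
Spread: 14.4250 − 14.1758 = 0.25 psi.

0.25 psi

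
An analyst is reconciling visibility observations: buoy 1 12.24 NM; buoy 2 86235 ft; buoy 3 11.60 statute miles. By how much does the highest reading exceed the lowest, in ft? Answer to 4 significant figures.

24990 ft

buoy 1: 12.24 nmi = 74371.65 ft.
buoy 3: 11.60 SM = 61248.00 ft.
Spread: 86235.00 − 61248.00 = 24990 ft.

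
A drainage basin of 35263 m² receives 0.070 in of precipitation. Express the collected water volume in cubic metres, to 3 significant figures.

Depth: 0.070 in × 25.4 = 1.778 mm.
1 mm over 1 m² is 1 L, so volume = 1.778 × 35263 = 62697.614 L = 62.7 m³.

62.7 cubic metres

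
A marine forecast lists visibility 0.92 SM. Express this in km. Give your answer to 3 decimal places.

1 SM = 1.60934 km, so 0.92 × 1.60934 = 1.481 km.

1.481 km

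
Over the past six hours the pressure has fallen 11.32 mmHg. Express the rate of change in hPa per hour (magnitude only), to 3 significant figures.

2.52 hPa per hour

11.32 mmHg / 6 h × 1.33322 hPa/mmHg = 2.52 hPa/h.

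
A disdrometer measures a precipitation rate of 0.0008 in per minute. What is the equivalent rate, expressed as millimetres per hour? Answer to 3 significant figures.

0.0008 in/minute × 25.4 mm/in × 60 minute/hour = 1.22 mm/hour.

1.22 mm/hour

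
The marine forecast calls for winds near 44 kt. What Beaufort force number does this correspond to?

44 kt lies in the Beaufort 9 band (strong gale, 41–47 kt).

Beaufort force 9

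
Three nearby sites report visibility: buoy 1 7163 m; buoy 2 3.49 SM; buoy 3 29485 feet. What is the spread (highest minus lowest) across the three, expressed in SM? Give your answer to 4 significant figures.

buoy 1: 7163 m = 4.45088 SM.
buoy 3: 29485 ft = 5.58428 SM.
Spread: 5.58428 − 3.49000 = 2.094 SM.

2.094 SM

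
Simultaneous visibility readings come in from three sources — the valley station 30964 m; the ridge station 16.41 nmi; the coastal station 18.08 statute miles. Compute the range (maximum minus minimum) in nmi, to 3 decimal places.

the valley station: 30964 m = 16.71922 nmi.
the coastal station: 18.08 SM = 15.71109 nmi.
Spread: 16.71922 − 15.71109 = 1.008 nmi.

1.008 nmi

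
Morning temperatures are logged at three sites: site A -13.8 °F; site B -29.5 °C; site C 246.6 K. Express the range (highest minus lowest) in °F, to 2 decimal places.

site A: -13.8 °F = -25.444 °C.
site C: 246.6 K = -26.550 °C.
Spread: (-25.444) − (-29.500) = 4.056 °C = 7.30 °F.

7.30 °F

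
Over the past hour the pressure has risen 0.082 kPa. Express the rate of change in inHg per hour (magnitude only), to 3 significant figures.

0.0242 inHg per hour

0.082 kPa / 1 h × 0.2953 inHg/kPa = 0.0242 inHg/h.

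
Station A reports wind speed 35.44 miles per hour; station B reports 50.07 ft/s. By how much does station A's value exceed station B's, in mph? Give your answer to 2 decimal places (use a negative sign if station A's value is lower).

1.30 mph

station B: 50.07 ft/s = 34.1386 mph.
Difference: 35.4400 − 34.1386 = 1.30 mph.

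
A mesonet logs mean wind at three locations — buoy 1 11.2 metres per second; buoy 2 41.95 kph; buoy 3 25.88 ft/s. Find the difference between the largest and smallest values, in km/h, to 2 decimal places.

13.55 km/h

buoy 1: 11.2 m/s = 40.3200 km/h.
buoy 3: 25.88 ft/s = 28.3976 km/h.
Spread: 41.9500 − 28.3976 = 13.55 km/h.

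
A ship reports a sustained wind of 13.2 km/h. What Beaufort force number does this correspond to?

Beaufort force 3

13.2 km/h = 3.7 m/s, which is Beaufort 3 (gentle breeze, 3.4–5.4 m/s).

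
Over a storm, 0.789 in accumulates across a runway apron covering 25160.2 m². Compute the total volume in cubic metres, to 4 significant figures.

504.2 cubic metres

Depth: 0.789 in × 25.4 = 20.0406 mm.
1 mm over 1 m² is 1 L, so volume = 20.0406 × 25160.2 = 504225.5 L = 504.2 m³.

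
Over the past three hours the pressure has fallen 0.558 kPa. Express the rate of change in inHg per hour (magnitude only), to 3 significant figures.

0.0549 inHg per hour

0.558 kPa / 3 h × 0.2953 inHg/kPa = 0.0549 inHg/h.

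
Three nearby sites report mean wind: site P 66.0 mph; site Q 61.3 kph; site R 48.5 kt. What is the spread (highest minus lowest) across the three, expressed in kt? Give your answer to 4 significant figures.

24.25 kt

site P: 66.0 mph = 57.3524 kt.
site Q: 61.3 km/h = 33.0994 kt.
Spread: 57.3524 − 33.0994 = 24.25 kt.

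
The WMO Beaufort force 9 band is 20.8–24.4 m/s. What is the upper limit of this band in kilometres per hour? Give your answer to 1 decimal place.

20.8–24.4 m/s × 3.6 = 74.9–87.8 km/h.

87.8 km/h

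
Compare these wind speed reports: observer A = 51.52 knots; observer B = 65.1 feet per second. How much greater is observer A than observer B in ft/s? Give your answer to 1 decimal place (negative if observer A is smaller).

21.9 ft/s

observer A: 51.52 kt = 86.956 ft/s.
Difference: 86.956 − 65.100 = 21.9 ft/s.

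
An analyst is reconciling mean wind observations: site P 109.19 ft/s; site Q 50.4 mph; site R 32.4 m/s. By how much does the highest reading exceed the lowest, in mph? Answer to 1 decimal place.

24.0 mph

site P: 109.19 ft/s = 74.448 mph.
site R: 32.4 m/s = 72.477 mph.
Spread: 74.448 − 50.400 = 24.0 mph.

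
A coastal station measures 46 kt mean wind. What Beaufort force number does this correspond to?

Beaufort force 9

46 kt lies in the Beaufort 9 band (strong gale, 41–47 kt).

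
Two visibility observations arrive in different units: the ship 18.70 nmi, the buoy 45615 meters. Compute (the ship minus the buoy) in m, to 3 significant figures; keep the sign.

-11000 m

the ship: 18.70 nmi = 34632.40 m.
Difference: 34632.40 − 45615.00 = -11000 m.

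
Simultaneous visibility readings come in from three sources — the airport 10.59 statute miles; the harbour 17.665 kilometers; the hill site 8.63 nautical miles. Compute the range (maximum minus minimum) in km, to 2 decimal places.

the airport: 10.59 SM = 17.0430 km.
the hill site: 8.63 nmi = 15.9828 km.
Spread: 17.6650 − 15.9828 = 1.68 km.

1.68 km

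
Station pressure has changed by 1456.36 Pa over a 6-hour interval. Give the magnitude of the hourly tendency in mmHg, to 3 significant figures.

1456.36 Pa / 6 h × 0.00750062 mmHg/Pa = 1.82 mmHg/h.

1.82 mmHg per hour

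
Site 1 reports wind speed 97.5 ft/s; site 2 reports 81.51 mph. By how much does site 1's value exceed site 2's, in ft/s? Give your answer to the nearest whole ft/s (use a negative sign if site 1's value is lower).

-22 ft/s

site 2: 81.51 mph = 119.55 ft/s.
Difference: 97.50 − 119.55 = -22 ft/s.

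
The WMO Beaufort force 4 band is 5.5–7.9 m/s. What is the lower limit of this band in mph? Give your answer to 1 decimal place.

5.5–7.9 m/s × 2.237 = 12.3–17.7 mph.

12.3 mph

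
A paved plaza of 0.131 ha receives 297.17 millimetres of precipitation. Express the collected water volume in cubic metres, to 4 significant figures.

389.3 cubic metres

Area: 0.131 ha = 1310 m².
1 mm over 1 m² is 1 L, so volume = 297.17 × 1310 = 389292.7 L = 389.3 m³.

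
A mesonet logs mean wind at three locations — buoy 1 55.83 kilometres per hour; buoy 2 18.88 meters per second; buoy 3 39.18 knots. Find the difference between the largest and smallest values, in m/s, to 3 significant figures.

buoy 1: 55.83 km/h = 15.5083 m/s.
buoy 3: 39.18 kt = 20.1559 m/s.
Spread: 20.1559 − 15.5083 = 4.65 m/s.

4.65 m/s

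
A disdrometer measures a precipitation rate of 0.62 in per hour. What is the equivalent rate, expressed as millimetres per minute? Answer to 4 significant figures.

0.62 in/hour × 25.4 mm/in × 0.0166667 hour/minute = 0.2625 mm/minute.

0.2625 mm/minute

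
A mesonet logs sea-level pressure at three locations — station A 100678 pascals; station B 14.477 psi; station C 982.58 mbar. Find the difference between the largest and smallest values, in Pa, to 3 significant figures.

2420 Pa

station B: 14.477 psi = 99815.40 Pa.
station C: 982.58 mb = 98258.00 Pa.
Spread: 100678.00 − 98258.00 = 2420 Pa.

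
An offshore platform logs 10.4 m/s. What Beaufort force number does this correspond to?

10.4 m/s lies in the Beaufort 5 band (fresh breeze, 8.0–10.7 m/s).

Beaufort force 5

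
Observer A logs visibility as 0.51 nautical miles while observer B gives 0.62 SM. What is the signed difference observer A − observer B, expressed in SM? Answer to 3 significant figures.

-0.0331 SM

observer A: 0.51 nmi = 0.586898 SM.
Difference: 0.586898 − 0.620000 = -0.0331 SM.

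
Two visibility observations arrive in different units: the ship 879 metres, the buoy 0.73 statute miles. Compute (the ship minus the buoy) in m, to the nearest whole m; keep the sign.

-296 m

the buoy: 0.73 SM = 1174.82 m.
Difference: 879.00 − 1174.82 = -296 m.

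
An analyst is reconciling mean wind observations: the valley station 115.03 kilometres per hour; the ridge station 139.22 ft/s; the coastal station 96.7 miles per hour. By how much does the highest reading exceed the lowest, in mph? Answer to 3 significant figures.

the valley station: 115.03 km/h = 71.476 mph.
the ridge station: 139.22 ft/s = 94.923 mph.
Spread: 96.700 − 71.476 = 25.2 mph.

25.2 mph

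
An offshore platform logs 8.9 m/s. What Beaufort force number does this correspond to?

Beaufort force 5

8.9 m/s lies in the Beaufort 5 band (fresh breeze, 8.0–10.7 m/s).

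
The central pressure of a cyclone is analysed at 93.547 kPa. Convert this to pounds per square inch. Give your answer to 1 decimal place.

13.6 psi

1 kPa = 0.145038 psi, so 93.547 × 0.145038 = 13.6 psi.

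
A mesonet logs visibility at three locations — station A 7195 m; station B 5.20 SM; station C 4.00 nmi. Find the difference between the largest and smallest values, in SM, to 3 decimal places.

0.729 SM

station A: 7195 m = 4.47077 SM.
station C: 4.00 nmi = 4.60312 SM.
Spread: 5.20000 − 4.47077 = 0.729 SM.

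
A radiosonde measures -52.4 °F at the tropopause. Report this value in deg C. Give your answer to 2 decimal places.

°C = (°F − 32) × 5/9 = (-52.4 − 32) / 1.8 = -46.89 °C.

-46.89 °C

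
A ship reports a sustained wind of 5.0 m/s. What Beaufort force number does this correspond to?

5.0 m/s lies in the Beaufort 3 band (gentle breeze, 3.4–5.4 m/s).

Beaufort force 3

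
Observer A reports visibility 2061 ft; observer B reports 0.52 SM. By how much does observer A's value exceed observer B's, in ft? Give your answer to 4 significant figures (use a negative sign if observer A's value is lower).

-684.6 ft

observer B: 0.52 SM = 2745.600 ft.
Difference: 2061.000 − 2745.600 = -684.6 ft.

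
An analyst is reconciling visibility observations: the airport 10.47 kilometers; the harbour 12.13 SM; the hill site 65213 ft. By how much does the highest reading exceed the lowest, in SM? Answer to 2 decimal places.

the airport: 10.47 km = 6.5058 SM.
the hill site: 65213 ft = 12.3509 SM.
Spread: 12.3509 − 6.5058 = 5.85 SM.

5.85 SM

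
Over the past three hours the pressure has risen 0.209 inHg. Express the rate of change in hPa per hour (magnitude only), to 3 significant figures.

2.36 hPa per hour

0.209 inHg / 3 h × 33.8639 hPa/inHg = 2.36 hPa/h.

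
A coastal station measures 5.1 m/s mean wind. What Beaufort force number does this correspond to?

5.1 m/s lies in the Beaufort 3 band (gentle breeze, 3.4–5.4 m/s).

Beaufort force 3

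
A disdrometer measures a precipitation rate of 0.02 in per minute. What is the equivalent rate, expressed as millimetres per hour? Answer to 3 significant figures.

30.5 mm/hour

0.02 in/minute × 25.4 mm/in × 60 minute/hour = 30.5 mm/hour.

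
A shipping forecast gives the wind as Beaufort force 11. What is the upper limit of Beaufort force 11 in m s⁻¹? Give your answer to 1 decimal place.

32.6 m/s

Beaufort 11 (violent storm) spans 28.5–32.6 m/s.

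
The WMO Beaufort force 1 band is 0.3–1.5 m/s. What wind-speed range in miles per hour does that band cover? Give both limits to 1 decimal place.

0.3–1.5 m/s × 2.237 = 0.7–3.4 mph.

0.7 to 3.4 mph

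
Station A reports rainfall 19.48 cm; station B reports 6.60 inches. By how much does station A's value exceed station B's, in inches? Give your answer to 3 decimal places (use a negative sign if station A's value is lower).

station A: 19.48 cm = 7.66929 in.
Difference: 7.66929 − 6.60000 = 1.069 in.

1.069 in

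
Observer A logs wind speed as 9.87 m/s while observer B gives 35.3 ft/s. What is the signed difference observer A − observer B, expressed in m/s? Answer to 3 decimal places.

observer B: 35.3 ft/s = 10.75944 m/s.
Difference: 9.87000 − 10.75944 = -0.889 m/s.

-0.889 m/s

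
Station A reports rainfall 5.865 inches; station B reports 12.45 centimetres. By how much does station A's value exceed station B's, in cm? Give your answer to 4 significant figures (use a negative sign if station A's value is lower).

station A: 5.865 in = 14.89710 cm.
Difference: 14.89710 − 12.45000 = 2.447 cm.

2.447 cm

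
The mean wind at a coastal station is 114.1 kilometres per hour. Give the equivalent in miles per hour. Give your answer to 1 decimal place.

70.9 mph

1 km/h = 0.621371 mph, so 114.1 × 0.621371 = 70.9 mph.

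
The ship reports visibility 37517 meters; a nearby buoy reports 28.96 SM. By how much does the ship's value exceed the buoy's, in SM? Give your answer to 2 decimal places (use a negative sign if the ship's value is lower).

the ship: 37517 m = 23.3120 SM.
Difference: 23.3120 − 28.9600 = -5.65 SM.

-5.65 SM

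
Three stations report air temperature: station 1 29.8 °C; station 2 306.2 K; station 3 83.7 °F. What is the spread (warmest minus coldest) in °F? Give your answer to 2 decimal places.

station 2: 306.2 K = 33.050 °C.
station 3: 83.7 °F = 28.722 °C.
Spread: 33.050 − 28.722 = 4.328 °C = 7.79 °F.

7.79 °F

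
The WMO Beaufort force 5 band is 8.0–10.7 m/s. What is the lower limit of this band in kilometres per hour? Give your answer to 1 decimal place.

8.0–10.7 m/s × 3.6 = 28.8–38.5 km/h.

28.8 km/h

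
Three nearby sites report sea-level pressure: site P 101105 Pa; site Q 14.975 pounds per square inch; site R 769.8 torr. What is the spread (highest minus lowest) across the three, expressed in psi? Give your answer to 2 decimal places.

site P: 101105 Pa = 14.6640 psi.
site R: 769.8 mmHg = 14.8855 psi.
Spread: 14.9750 − 14.6640 = 0.31 psi.

0.31 psi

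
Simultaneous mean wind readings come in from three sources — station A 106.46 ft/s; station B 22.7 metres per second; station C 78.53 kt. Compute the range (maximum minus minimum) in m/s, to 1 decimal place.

17.7 m/s

station A: 106.46 ft/s = 32.449 m/s.
station C: 78.53 kt = 40.399 m/s.
Spread: 40.399 − 22.700 = 17.7 m/s.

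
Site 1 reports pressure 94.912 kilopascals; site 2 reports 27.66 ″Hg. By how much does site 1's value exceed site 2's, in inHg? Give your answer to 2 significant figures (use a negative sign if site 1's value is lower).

site 1: 94.912 kPa = 28.0275 inHg.
Difference: 28.0275 − 27.6600 = 0.37 inHg.

0.37 inHg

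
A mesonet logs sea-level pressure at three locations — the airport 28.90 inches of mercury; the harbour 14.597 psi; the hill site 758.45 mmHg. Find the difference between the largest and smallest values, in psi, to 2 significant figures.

the airport: 28.90 inHg = 14.1944 psi.
the hill site: 758.45 mmHg = 14.6660 psi.
Spread: 14.6660 − 14.1944 = 0.47 psi.

0.47 psi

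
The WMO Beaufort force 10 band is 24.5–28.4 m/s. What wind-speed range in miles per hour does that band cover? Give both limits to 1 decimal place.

24.5–28.4 m/s × 2.237 = 54.8–63.5 mph.

54.8 to 63.5 mph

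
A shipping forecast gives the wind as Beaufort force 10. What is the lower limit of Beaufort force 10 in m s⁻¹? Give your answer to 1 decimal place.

24.5 m/s

Beaufort 10 (storm) spans 24.5–28.4 m/s.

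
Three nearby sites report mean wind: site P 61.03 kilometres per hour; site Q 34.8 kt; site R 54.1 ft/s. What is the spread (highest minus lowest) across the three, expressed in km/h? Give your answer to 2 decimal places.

5.09 km/h

site Q: 34.8 kt = 64.4496 km/h.
site R: 54.1 ft/s = 59.3628 km/h.
Spread: 64.4496 − 59.3628 = 5.09 km/h.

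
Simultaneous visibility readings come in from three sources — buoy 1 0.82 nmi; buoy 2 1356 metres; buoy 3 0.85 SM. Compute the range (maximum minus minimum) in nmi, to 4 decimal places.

buoy 2: 1356 m = 0.732181 nmi.
buoy 3: 0.85 SM = 0.738630 nmi.
Spread: 0.820000 − 0.732181 = 0.0878 nmi.

0.0878 nmi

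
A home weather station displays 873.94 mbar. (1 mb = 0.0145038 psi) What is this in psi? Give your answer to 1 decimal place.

12.7 psi

1 mb = 0.0145038 psi, so 873.94 × 0.0145038 = 12.7 psi.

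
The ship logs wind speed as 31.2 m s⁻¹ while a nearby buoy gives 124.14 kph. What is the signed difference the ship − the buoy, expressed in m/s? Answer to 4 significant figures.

-3.283 m/s

the buoy: 124.14 km/h = 34.48333 m/s.
Difference: 31.20000 − 34.48333 = -3.283 m/s.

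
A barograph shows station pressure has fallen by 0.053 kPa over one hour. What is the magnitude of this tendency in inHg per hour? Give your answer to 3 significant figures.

0.053 kPa / 1 h × 0.2953 inHg/kPa = 0.0157 inHg/h.

0.0157 inHg per hour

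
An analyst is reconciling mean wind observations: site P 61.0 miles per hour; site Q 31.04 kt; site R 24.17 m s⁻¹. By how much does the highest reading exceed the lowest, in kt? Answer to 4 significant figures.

21.97 kt

site P: 61.0 mph = 53.0076 kt.
site R: 24.17 m/s = 46.9827 kt.
Spread: 53.0076 − 31.0400 = 21.97 kt.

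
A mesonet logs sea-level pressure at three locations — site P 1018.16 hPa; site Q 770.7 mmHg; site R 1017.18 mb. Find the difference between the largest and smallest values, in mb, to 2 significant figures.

site P: 1018.16 hPa = 1018.16 mb.
site Q: 770.7 mmHg = 1027.52 mb.
Spread: 1027.52 − 1017.18 = 10 mb.

10 mb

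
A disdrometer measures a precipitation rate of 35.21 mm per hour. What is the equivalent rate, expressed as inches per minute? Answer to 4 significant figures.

35.21 mm/hour × 0.0393701 in/mm × 0.0166667 hour/minute = 0.02310 in/minute.

0.02310 in/minute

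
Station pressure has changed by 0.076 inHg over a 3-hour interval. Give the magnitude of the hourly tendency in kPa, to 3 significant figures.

0.076 inHg / 3 h × 3.38639 kPa/inHg = 0.0858 kPa/h.

0.0858 kPa per hour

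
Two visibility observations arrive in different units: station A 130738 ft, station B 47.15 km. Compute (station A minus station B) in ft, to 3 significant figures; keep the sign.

station B: 47.15 km = 154691.60 ft.
Difference: 130738.00 − 154691.60 = -24000 ft.

-24000 ft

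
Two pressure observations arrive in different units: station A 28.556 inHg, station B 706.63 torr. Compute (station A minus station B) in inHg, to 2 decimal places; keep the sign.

station B: 706.63 mmHg = 27.8201 inHg.
Difference: 28.5560 − 27.8201 = 0.74 inHg.

0.74 inHg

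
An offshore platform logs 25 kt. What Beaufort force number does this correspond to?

25 kt lies in the Beaufort 6 band (strong breeze, 22–27 kt).

Beaufort force 6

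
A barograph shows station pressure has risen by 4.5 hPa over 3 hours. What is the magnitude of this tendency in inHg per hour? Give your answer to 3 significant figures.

4.5 hPa / 3 h × 0.02953 inHg/hPa = 0.0443 inHg/h.

0.0443 inHg per hour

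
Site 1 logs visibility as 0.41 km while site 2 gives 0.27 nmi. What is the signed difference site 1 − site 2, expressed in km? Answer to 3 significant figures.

site 2: 0.27 nmi = 0.500040 km.
Difference: 0.410000 − 0.500040 = -0.0900 km.

-0.0900 km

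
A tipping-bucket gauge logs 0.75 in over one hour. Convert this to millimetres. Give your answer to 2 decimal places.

19.05 mm

1 in = 25.4 mm, so 0.75 × 25.4 = 19.05 mm.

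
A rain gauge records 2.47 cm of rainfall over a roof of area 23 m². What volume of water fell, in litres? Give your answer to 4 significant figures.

568.1 litres

Depth: 2.47 cm × 10 = 24.7 mm.
1 mm over 1 m² is 1 L, so volume = 24.7 × 23 = 568.1 L.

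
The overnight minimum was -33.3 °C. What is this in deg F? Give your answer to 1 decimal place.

°F = °C × 9/5 + 32 = -33.3 × 1.8 + 32 = -27.9 °F.

-27.9 °F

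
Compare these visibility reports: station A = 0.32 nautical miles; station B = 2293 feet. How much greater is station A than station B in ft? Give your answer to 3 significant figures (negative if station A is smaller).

station A: 0.32 nmi = 1944.36 ft.
Difference: 1944.36 − 2293.00 = -349 ft.

-349 ft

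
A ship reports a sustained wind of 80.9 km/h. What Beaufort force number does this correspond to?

80.9 km/h = 22.5 m/s, which is Beaufort 9 (strong gale, 20.8–24.4 m/s).

Beaufort force 9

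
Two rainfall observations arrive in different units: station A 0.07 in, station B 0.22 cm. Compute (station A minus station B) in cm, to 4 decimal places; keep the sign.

-0.0422 cm

station A: 0.07 in = 0.177800 cm.
Difference: 0.177800 − 0.220000 = -0.0422 cm.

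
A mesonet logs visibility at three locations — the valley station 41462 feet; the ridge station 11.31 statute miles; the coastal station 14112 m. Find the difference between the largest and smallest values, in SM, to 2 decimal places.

3.46 SM

the valley station: 41462 ft = 7.8527 SM.
the coastal station: 14112 m = 8.7688 SM.
Spread: 11.3100 − 7.8527 = 3.46 SM.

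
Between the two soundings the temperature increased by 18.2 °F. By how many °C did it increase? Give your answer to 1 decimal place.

A change of 1 °C equals a change of 1.8 °F: Δ°C = 18.2 × 0.5556 = 10.1 °C.

10.1 °C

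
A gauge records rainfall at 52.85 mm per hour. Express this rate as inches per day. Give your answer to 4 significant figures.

49.94 in/day

52.85 mm/hour × 0.0393701 in/mm × 24 hour/day = 49.94 in/day.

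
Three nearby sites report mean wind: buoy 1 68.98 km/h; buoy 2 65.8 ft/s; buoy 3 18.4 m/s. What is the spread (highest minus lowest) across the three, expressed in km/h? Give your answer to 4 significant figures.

buoy 2: 65.8 ft/s = 72.20102 km/h.
buoy 3: 18.4 m/s = 66.24000 km/h.
Spread: 72.20102 − 66.24000 = 5.961 km/h.

5.961 km/h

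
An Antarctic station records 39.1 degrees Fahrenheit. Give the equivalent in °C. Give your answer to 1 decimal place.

3.9 °C

°C = (°F − 32) × 5/9 = (39.1 − 32) / 1.8 = 3.9 °C.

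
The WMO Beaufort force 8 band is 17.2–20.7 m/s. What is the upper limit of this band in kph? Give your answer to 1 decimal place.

74.5 km/h

17.2–20.7 m/s × 3.6 = 61.9–74.5 km/h.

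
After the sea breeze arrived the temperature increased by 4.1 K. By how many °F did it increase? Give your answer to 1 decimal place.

Converting a difference, only the 9/5 scale factor applies: Δ°F = 4.1 × 1.8 = 7.4 °F.

7.4 °F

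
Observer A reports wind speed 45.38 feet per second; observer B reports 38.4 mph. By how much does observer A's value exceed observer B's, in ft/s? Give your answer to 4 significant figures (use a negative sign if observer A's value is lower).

-10.94 ft/s

observer B: 38.4 mph = 56.3200 ft/s.
Difference: 45.3800 − 56.3200 = -10.94 ft/s.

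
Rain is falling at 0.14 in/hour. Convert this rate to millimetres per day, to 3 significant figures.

85.3 mm/day

0.14 in/hour × 25.4 mm/in × 24 hour/day = 85.3 mm/day.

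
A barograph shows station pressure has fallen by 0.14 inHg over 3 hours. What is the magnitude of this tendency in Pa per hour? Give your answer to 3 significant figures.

0.14 inHg / 3 h × 3386.39 Pa/inHg = 158 Pa/h.

158 Pa per hour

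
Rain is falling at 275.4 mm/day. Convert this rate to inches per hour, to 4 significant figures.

0.4518 in/hour

275.4 mm/day × 0.0393701 in/mm × 0.0416667 day/hour = 0.4518 in/hour.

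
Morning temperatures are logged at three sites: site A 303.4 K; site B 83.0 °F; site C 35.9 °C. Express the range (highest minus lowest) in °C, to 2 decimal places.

7.57 °C

site A: 303.4 K = 30.250 °C.
site B: 83.0 °F = 28.333 °C.
Spread: 35.900 − 28.333 = 7.567 °C.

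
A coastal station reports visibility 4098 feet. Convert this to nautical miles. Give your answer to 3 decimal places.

0.674 nmi

1 ft = 0.000164579 nmi, so 4098 × 0.000164579 = 0.674 nmi.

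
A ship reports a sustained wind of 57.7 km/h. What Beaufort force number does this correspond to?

Beaufort force 7

57.7 km/h = 16.0 m/s, which is Beaufort 7 (near gale, 13.9–17.1 m/s).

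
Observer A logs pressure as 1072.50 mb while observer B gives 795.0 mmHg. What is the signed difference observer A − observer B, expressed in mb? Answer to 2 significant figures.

observer B: 795.0 mmHg = 1059.91 mb.
Difference: 1072.50 − 1059.91 = 13 mb.

13 mb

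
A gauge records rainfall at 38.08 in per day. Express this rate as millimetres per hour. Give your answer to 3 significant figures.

40.3 mm/hour

38.08 in/day × 25.4 mm/in × 0.0416667 day/hour = 40.3 mm/hour.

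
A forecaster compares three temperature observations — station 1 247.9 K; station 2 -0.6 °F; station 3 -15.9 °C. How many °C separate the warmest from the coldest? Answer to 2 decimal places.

station 1: 247.9 K = -25.250 °C.
station 2: -0.6 °F = -18.111 °C.
Spread: (-15.900) − (-25.250) = 9.350 °C.

9.35 °C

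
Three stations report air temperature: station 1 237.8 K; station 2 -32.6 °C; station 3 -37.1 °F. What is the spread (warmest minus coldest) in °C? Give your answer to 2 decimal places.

station 1: 237.8 K = -35.350 °C.
station 3: -37.1 °F = -38.389 °C.
Spread: (-32.600) − (-38.389) = 5.789 °C.

5.79 °C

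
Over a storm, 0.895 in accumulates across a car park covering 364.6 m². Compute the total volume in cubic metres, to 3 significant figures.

8.29 cubic metres

Depth: 0.895 in × 25.4 = 22.733 mm.
1 mm over 1 m² is 1 L, so volume = 22.733 × 364.6 = 8288.4518 L = 8.29 m³.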